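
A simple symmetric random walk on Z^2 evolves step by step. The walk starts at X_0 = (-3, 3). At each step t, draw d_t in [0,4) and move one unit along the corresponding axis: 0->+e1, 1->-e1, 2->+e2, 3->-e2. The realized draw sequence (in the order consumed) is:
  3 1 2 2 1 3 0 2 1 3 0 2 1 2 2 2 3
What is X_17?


(-5, 6)

t=0: X=(-3, 3), d=3 → -e2, X_1=(-3, 2)
t=1: X=(-3, 2), d=1 → -e1, X_2=(-4, 2)
t=2: X=(-4, 2), d=2 → +e2, X_3=(-4, 3)
t=3: X=(-4, 3), d=2 → +e2, X_4=(-4, 4)
t=4: X=(-4, 4), d=1 → -e1, X_5=(-5, 4)
t=5: X=(-5, 4), d=3 → -e2, X_6=(-5, 3)
t=6: X=(-5, 3), d=0 → +e1, X_7=(-4, 3)
t=7: X=(-4, 3), d=2 → +e2, X_8=(-4, 4)
t=8: X=(-4, 4), d=1 → -e1, X_9=(-5, 4)
t=9: X=(-5, 4), d=3 → -e2, X_10=(-5, 3)
t=10: X=(-5, 3), d=0 → +e1, X_11=(-4, 3)
t=11: X=(-4, 3), d=2 → +e2, X_12=(-4, 4)
t=12: X=(-4, 4), d=1 → -e1, X_13=(-5, 4)
t=13: X=(-5, 4), d=2 → +e2, X_14=(-5, 5)
t=14: X=(-5, 5), d=2 → +e2, X_15=(-5, 6)
t=15: X=(-5, 6), d=2 → +e2, X_16=(-5, 7)
t=16: X=(-5, 7), d=3 → -e2, X_17=(-5, 6)


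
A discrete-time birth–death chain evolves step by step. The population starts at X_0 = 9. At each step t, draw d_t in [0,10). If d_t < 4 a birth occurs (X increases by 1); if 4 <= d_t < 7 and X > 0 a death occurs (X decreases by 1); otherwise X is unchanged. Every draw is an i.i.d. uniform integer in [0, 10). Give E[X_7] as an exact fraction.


X can drop by at most 1 per step and X_0 = 9 > T = 7, so X_t >= 9 − t >= 2 > 0 for every t <= 7: the floor at 0 (the 'and X > 0' condition) never binds. Hence X_7 = X_0 + Σ_{t<7} Y_t with i.i.d. increments Y_t = y(d_t) ∈ {+1, −1, 0}.
Outcome values over d=0..9: [1, 1, 1, 1, -1, -1, -1, 0, 0, 0]
Σy = 1, Σy² = 7, M = 10
μ = 1/10 = 1/10,  σ² = 7/10 − (1/10)² = 69/100
E[X_7] = 9 + 7·(1/10) = 97/10

97/10


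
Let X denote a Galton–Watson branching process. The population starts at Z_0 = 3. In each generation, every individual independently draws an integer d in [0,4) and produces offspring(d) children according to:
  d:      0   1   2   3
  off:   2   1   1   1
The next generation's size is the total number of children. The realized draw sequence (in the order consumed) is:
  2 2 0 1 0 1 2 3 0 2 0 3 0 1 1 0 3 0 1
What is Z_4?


10

gen 0: Z_0=3, draws=[2, 2, 0], offspring=[1, 1, 2], Z_1=4
gen 1: Z_1=4, draws=[1, 0, 1, 2], offspring=[1, 2, 1, 1], Z_2=5
gen 2: Z_2=5, draws=[3, 0, 2, 0, 3], offspring=[1, 2, 1, 2, 1], Z_3=7
gen 3: Z_3=7, draws=[0, 1, 1, 0, 3, 0, 1], offspring=[2, 1, 1, 2, 1, 2, 1], Z_4=10


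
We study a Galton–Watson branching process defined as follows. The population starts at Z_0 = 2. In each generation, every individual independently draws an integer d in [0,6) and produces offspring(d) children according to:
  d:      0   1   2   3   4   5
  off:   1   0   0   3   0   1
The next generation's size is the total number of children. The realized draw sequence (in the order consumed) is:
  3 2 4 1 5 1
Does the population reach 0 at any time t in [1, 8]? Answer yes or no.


yes

gen 0: Z_0=2, draws=[3, 2], offspring=[3, 0], Z_1=3
gen 1: Z_1=3, draws=[4, 1, 5], offspring=[0, 0, 1], Z_2=1
gen 2: Z_2=1, draws=[1], offspring=[0], Z_3=0
gen 3: Z_3=0, draws=[], offspring=[], Z_4=0
gen 4: Z_4=0, draws=[], offspring=[], Z_5=0
gen 5: Z_5=0, draws=[], offspring=[], Z_6=0
gen 6: Z_6=0, draws=[], offspring=[], Z_7=0
gen 7: Z_7=0, draws=[], offspring=[], Z_8=0


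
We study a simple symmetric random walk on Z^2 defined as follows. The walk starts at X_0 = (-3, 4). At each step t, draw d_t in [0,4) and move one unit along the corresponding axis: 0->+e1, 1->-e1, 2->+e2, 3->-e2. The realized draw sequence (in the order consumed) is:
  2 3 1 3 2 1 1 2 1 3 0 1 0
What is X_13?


(-6, 4)

t=0: X=(-3, 4), d=2 → +e2, X_1=(-3, 5)
t=1: X=(-3, 5), d=3 → -e2, X_2=(-3, 4)
t=2: X=(-3, 4), d=1 → -e1, X_3=(-4, 4)
t=3: X=(-4, 4), d=3 → -e2, X_4=(-4, 3)
t=4: X=(-4, 3), d=2 → +e2, X_5=(-4, 4)
t=5: X=(-4, 4), d=1 → -e1, X_6=(-5, 4)
t=6: X=(-5, 4), d=1 → -e1, X_7=(-6, 4)
t=7: X=(-6, 4), d=2 → +e2, X_8=(-6, 5)
t=8: X=(-6, 5), d=1 → -e1, X_9=(-7, 5)
t=9: X=(-7, 5), d=3 → -e2, X_10=(-7, 4)
t=10: X=(-7, 4), d=0 → +e1, X_11=(-6, 4)
t=11: X=(-6, 4), d=1 → -e1, X_12=(-7, 4)
t=12: X=(-7, 4), d=0 → +e1, X_13=(-6, 4)


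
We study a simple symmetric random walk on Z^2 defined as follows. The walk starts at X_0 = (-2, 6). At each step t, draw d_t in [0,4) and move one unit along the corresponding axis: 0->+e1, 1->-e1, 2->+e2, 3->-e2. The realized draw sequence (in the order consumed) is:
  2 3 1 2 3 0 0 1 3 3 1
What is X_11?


(-3, 4)

t=0: X=(-2, 6), d=2 → +e2, X_1=(-2, 7)
t=1: X=(-2, 7), d=3 → -e2, X_2=(-2, 6)
t=2: X=(-2, 6), d=1 → -e1, X_3=(-3, 6)
t=3: X=(-3, 6), d=2 → +e2, X_4=(-3, 7)
t=4: X=(-3, 7), d=3 → -e2, X_5=(-3, 6)
t=5: X=(-3, 6), d=0 → +e1, X_6=(-2, 6)
t=6: X=(-2, 6), d=0 → +e1, X_7=(-1, 6)
t=7: X=(-1, 6), d=1 → -e1, X_8=(-2, 6)
t=8: X=(-2, 6), d=3 → -e2, X_9=(-2, 5)
t=9: X=(-2, 5), d=3 → -e2, X_10=(-2, 4)
t=10: X=(-2, 4), d=1 → -e1, X_11=(-3, 4)


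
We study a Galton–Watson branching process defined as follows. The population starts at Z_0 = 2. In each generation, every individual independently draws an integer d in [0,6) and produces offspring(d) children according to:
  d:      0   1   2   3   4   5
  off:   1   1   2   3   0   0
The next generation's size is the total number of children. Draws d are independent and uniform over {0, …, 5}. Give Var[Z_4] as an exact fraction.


15539615/839808

Outcome values over d=0..5: [1, 1, 2, 3, 0, 0]
Σy = 7, Σy² = 15, M = 6
μ = 7/6 = 7/6,  σ² = 15/6 − (7/6)² = 41/36
V_0 = 0, E_0 = 2
V_1 = 41/36·E_0 + (7/6)²·V_0 = 41/18;  E_1 = 7/3
V_2 = 41/36·E_1 + (7/6)²·V_1 = 3731/648;  E_2 = 49/18
V_3 = 41/36·E_2 + (7/6)²·V_2 = 255143/23328;  E_3 = 343/108
V_4 = 41/36·E_3 + (7/6)²·V_3 = 15539615/839808;  E_4 = 2401/648


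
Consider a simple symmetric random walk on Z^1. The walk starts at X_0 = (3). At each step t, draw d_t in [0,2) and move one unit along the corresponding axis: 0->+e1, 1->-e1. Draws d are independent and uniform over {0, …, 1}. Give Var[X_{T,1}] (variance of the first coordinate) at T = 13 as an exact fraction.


Outcome values over d=0..1: [1, -1]
Σy = 0, Σy² = 2, M = 2
μ = 0/2 = 0,  σ² = 2/2 − (0)² = 1
Independent increments: Var[X_13] = 13·σ² = 13·(1) = 13

13


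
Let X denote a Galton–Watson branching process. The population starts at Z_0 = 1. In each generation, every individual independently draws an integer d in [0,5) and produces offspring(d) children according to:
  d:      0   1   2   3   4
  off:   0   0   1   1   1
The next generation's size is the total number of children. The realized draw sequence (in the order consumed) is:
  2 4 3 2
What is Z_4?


1

gen 0: Z_0=1, draws=[2], offspring=[1], Z_1=1
gen 1: Z_1=1, draws=[4], offspring=[1], Z_2=1
gen 2: Z_2=1, draws=[3], offspring=[1], Z_3=1
gen 3: Z_3=1, draws=[2], offspring=[1], Z_4=1


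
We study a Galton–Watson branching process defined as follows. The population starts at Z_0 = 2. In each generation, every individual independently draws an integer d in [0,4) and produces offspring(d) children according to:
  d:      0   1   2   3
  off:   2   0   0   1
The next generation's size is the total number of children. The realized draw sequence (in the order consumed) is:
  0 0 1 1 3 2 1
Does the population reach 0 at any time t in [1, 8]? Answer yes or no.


gen 0: Z_0=2, draws=[0, 0], offspring=[2, 2], Z_1=4
gen 1: Z_1=4, draws=[1, 1, 3, 2], offspring=[0, 0, 1, 0], Z_2=1
gen 2: Z_2=1, draws=[1], offspring=[0], Z_3=0
gen 3: Z_3=0, draws=[], offspring=[], Z_4=0
gen 4: Z_4=0, draws=[], offspring=[], Z_5=0
gen 5: Z_5=0, draws=[], offspring=[], Z_6=0
gen 6: Z_6=0, draws=[], offspring=[], Z_7=0
gen 7: Z_7=0, draws=[], offspring=[], Z_8=0

yes


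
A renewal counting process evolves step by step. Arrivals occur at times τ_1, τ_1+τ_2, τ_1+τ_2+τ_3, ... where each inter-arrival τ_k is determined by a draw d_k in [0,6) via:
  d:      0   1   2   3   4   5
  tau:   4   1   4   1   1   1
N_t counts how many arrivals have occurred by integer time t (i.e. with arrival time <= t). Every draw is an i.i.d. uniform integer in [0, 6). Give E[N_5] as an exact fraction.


611/243

Inter-arrival values over d=0..5: [4, 1, 4, 1, 1, 1]
Each d has probability 1/6, so the pmf of τ is: f(1) = 2/3, f(4) = 1/3
Renewal equation for m(n) = E[N_n]: condition on τ_1 = k (if k <= n, one arrival plus a fresh copy on the remaining n−k steps): m(n) = F(n) + Σ_{k<=n} f(k)·m(n−k), where F(n) = P(τ <= n) and m(0) = 0
m(1) = F(1) = 2/3
m(2) = F(2) + f(1)·m(1) = 2/3 + 2/3·2/3 = 10/9
m(3) = F(3) + f(1)·m(2) = 2/3 + 2/3·10/9 = 38/27
m(4) = F(4) + f(1)·m(3) = 1 + 2/3·38/27 = 157/81
m(5) = F(5) + f(1)·m(4) + f(4)·m(1) = 1 + 2/3·157/81 + 1/3·2/3 = 611/243
E[N_5] = m(5) = 611/243


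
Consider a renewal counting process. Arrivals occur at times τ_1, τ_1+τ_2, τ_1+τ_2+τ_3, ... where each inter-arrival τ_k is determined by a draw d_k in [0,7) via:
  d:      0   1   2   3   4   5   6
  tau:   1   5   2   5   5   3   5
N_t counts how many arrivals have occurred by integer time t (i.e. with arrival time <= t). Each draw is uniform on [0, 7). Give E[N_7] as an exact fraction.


Inter-arrival values over d=0..6: [1, 5, 2, 5, 5, 3, 5]
Each d has probability 1/7, so the pmf of τ is: f(1) = 1/7, f(2) = 1/7, f(3) = 1/7, f(5) = 4/7
Renewal equation for m(n) = E[N_n]: condition on τ_1 = k (if k <= n, one arrival plus a fresh copy on the remaining n−k steps): m(n) = F(n) + Σ_{k<=n} f(k)·m(n−k), where F(n) = P(τ <= n) and m(0) = 0
m(1) = F(1) = 1/7
m(2) = F(2) + f(1)·m(1) = 2/7 + 1/7·1/7 = 15/49
m(3) = F(3) + f(1)·m(2) + f(2)·m(1) = 3/7 + 1/7·15/49 + 1/7·1/7 = 169/343
m(4) = F(4) + f(1)·m(3) + f(2)·m(2) + f(3)·m(1) = 3/7 + 1/7·169/343 + 1/7·15/49 + 1/7·1/7 = 1352/2401
m(5) = F(5) + f(1)·m(4) + f(2)·m(3) + f(3)·m(2) = 1 + 1/7·1352/2401 + 1/7·169/343 + 1/7·15/49 = 20077/16807
m(6) = F(6) + f(1)·m(5) + f(2)·m(4) + f(3)·m(3) + f(5)·m(1) = 1 + 1/7·20077/16807 + 1/7·1352/2401 + 1/7·169/343 + 4/7·1/7 = 165075/117649
m(7) = F(7) + f(1)·m(6) + f(2)·m(5) + f(3)·m(4) + f(5)·m(2) = 1 + 1/7·165075/117649 + 1/7·20077/16807 + 1/7·1352/2401 + 4/7·15/49 = 1339465/823543
E[N_7] = m(7) = 1339465/823543

1339465/823543


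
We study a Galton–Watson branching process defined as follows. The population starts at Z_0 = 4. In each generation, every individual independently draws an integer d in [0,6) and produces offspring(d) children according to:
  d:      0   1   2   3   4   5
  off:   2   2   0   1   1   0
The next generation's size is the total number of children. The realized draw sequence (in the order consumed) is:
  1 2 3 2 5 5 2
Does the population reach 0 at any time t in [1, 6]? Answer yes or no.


yes

gen 0: Z_0=4, draws=[1, 2, 3, 2], offspring=[2, 0, 1, 0], Z_1=3
gen 1: Z_1=3, draws=[5, 5, 2], offspring=[0, 0, 0], Z_2=0
gen 2: Z_2=0, draws=[], offspring=[], Z_3=0
gen 3: Z_3=0, draws=[], offspring=[], Z_4=0
gen 4: Z_4=0, draws=[], offspring=[], Z_5=0
gen 5: Z_5=0, draws=[], offspring=[], Z_6=0


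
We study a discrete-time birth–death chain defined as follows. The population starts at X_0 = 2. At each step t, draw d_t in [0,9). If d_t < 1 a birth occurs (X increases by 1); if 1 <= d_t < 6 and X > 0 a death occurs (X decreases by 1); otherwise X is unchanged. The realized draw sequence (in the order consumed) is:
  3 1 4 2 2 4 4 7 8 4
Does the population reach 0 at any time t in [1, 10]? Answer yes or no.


t=0: X=2, d=3 → death, X_1=1
t=1: X=1, d=1 → death, X_2=0
t=2: X=0, d=4 → hold, X_3=0
t=3: X=0, d=2 → hold, X_4=0
t=4: X=0, d=2 → hold, X_5=0
t=5: X=0, d=4 → hold, X_6=0
t=6: X=0, d=4 → hold, X_7=0
t=7: X=0, d=7 → hold, X_8=0
t=8: X=0, d=8 → hold, X_9=0
t=9: X=0, d=4 → hold, X_10=0

yes


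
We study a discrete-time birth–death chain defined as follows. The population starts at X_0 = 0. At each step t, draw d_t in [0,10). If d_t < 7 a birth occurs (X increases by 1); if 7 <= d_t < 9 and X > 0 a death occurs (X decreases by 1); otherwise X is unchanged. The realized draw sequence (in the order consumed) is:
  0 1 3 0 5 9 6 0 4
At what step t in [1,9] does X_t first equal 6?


7

t=0: X=0, d=0 → birth, X_1=1
t=1: X=1, d=1 → birth, X_2=2
t=2: X=2, d=3 → birth, X_3=3
t=3: X=3, d=0 → birth, X_4=4
t=4: X=4, d=5 → birth, X_5=5
t=5: X=5, d=9 → hold, X_6=5
t=6: X=5, d=6 → birth, X_7=6
t=7: X=6, d=0 → birth, X_8=7
t=8: X=7, d=4 → birth, X_9=8


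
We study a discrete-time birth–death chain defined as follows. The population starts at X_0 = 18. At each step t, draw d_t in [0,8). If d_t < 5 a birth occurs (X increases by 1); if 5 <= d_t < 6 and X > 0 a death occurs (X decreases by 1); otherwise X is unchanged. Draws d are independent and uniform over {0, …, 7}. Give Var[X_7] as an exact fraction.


7/2

X can drop by at most 1 per step and X_0 = 18 > T = 7, so X_t >= 18 − t >= 11 > 0 for every t <= 7: the floor at 0 (the 'and X > 0' condition) never binds. Hence X_7 = X_0 + Σ_{t<7} Y_t with i.i.d. increments Y_t = y(d_t) ∈ {+1, −1, 0}.
Outcome values over d=0..7: [1, 1, 1, 1, 1, -1, 0, 0]
Σy = 4, Σy² = 6, M = 8
μ = 4/8 = 1/2,  σ² = 6/8 − (1/2)² = 1/2
Independent increments: Var[X_7] = 7·σ² = 7·(1/2) = 7/2


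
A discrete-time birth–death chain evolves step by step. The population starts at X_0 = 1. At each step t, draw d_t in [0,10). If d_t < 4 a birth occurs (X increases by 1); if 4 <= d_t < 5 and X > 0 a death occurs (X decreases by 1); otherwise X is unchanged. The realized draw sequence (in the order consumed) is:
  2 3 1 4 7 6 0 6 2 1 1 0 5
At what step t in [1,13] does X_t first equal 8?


12

t=0: X=1, d=2 → birth, X_1=2
t=1: X=2, d=3 → birth, X_2=3
t=2: X=3, d=1 → birth, X_3=4
t=3: X=4, d=4 → death, X_4=3
t=4: X=3, d=7 → hold, X_5=3
t=5: X=3, d=6 → hold, X_6=3
t=6: X=3, d=0 → birth, X_7=4
t=7: X=4, d=6 → hold, X_8=4
t=8: X=4, d=2 → birth, X_9=5
t=9: X=5, d=1 → birth, X_10=6
t=10: X=6, d=1 → birth, X_11=7
t=11: X=7, d=0 → birth, X_12=8
t=12: X=8, d=5 → hold, X_13=8


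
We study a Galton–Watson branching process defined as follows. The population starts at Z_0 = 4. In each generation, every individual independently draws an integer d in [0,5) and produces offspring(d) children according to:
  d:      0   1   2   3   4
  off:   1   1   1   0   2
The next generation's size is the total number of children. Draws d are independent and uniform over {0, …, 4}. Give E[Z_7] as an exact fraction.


4

Outcome values over d=0..4: [1, 1, 1, 0, 2]
Σy = 5, Σy² = 7, M = 5
μ = 5/5 = 1,  σ² = 7/5 − (1)² = 2/5
E[Z_0] = 4
E[Z_1] = 1·E[Z_0] = 4
E[Z_2] = 1·E[Z_1] = 4
E[Z_3] = 1·E[Z_2] = 4
E[Z_4] = 1·E[Z_3] = 4
E[Z_5] = 1·E[Z_4] = 4
E[Z_6] = 1·E[Z_5] = 4
E[Z_7] = 1·E[Z_6] = 4


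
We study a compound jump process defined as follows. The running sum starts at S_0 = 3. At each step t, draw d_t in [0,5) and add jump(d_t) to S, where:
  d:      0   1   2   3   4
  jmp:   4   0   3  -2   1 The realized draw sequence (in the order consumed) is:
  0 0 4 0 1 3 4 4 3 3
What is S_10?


12

t=0: S=3, d=0, jump=4, S_1=7
t=1: S=7, d=0, jump=4, S_2=11
t=2: S=11, d=4, jump=1, S_3=12
t=3: S=12, d=0, jump=4, S_4=16
t=4: S=16, d=1, jump=0, S_5=16
t=5: S=16, d=3, jump=-2, S_6=14
t=6: S=14, d=4, jump=1, S_7=15
t=7: S=15, d=4, jump=1, S_8=16
t=8: S=16, d=3, jump=-2, S_9=14
t=9: S=14, d=3, jump=-2, S_10=12


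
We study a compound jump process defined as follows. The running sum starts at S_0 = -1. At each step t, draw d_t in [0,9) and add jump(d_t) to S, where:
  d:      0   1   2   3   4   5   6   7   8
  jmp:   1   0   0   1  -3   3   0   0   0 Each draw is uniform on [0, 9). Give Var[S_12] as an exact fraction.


704/27

Outcome values over d=0..8: [1, 0, 0, 1, -3, 3, 0, 0, 0]
Σy = 2, Σy² = 20, M = 9
μ = 2/9 = 2/9,  σ² = 20/9 − (2/9)² = 176/81
Independent increments: Var[S_12] = 12·σ² = 12·(176/81) = 704/27


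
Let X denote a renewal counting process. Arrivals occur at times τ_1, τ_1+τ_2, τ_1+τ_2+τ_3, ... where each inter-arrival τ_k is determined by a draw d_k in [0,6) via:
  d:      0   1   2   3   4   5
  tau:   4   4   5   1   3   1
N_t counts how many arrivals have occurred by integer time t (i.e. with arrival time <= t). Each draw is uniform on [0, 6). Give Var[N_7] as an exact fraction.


Inter-arrival values over d=0..5: [4, 4, 5, 1, 3, 1]
Each d has probability 1/6, so the pmf of τ is: f(1) = 1/3, f(3) = 1/6, f(4) = 1/3, f(5) = 1/6
Let p_n(j) = P(N_n = j), with p_0 = [1]. Condition on τ_1: p_n(0) = P(τ > n), and for j >= 1, p_n(j) = Σ_{k<=n} f(k)·p_{n−k}(j−1)
p_1 = [2/3, 1/3]  (j = 0..1)
p_2 = [2/3, 2/9, 1/9]  (j = 0..2)
p_3 = [1/2, 7/18, 2/27, 1/27]  (j = 0..3)
p_4 = [1/6, 11/18, 5/27, 2/81, 1/81]  (j = 0..4)
p_5 = [0, 5/9, 19/54, 13/162, 2/243, 1/243]  (j = 0..5)
p_6 = [0, 5/12, 41/108, 1/6, 8/243, 2/729, 1/729]  (j = 0..6)
p_7 = [0, 11/36, 11/27, 65/324, 35/486, 19/1458, 2/2187, 1/2187]  (j = 0..7)
E[N_7] = Σ j·p_7(j) = 4558/2187;  E[N_7²] = Σ j²·p_7(j) = 23069/4374
Var[N_7] = 23069/4374 − (4558/2187)² = 8901175/9565938

8901175/9565938


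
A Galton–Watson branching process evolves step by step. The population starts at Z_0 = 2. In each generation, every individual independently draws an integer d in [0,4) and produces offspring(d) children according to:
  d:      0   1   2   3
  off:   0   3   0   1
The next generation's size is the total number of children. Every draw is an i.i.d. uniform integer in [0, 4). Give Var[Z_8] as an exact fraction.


Outcome values over d=0..3: [0, 3, 0, 1]
Σy = 4, Σy² = 10, M = 4
μ = 4/4 = 1,  σ² = 10/4 − (1)² = 3/2
V_0 = 0, E_0 = 2
V_1 = 3/2·E_0 + (1)²·V_0 = 3;  E_1 = 2
V_2 = 3/2·E_1 + (1)²·V_1 = 6;  E_2 = 2
V_3 = 3/2·E_2 + (1)²·V_2 = 9;  E_3 = 2
V_4 = 3/2·E_3 + (1)²·V_3 = 12;  E_4 = 2
V_5 = 3/2·E_4 + (1)²·V_4 = 15;  E_5 = 2
V_6 = 3/2·E_5 + (1)²·V_5 = 18;  E_6 = 2
V_7 = 3/2·E_6 + (1)²·V_6 = 21;  E_7 = 2
V_8 = 3/2·E_7 + (1)²·V_7 = 24;  E_8 = 2

24


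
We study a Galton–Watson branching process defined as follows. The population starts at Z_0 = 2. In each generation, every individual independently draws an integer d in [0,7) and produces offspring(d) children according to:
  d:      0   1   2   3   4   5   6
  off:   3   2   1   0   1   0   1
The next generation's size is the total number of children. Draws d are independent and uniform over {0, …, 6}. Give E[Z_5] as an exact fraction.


65536/16807

Outcome values over d=0..6: [3, 2, 1, 0, 1, 0, 1]
Σy = 8, Σy² = 16, M = 7
μ = 8/7 = 8/7,  σ² = 16/7 − (8/7)² = 48/49
E[Z_0] = 2
E[Z_1] = 8/7·E[Z_0] = 16/7
E[Z_2] = 8/7·E[Z_1] = 128/49
E[Z_3] = 8/7·E[Z_2] = 1024/343
E[Z_4] = 8/7·E[Z_3] = 8192/2401
E[Z_5] = 8/7·E[Z_4] = 65536/16807


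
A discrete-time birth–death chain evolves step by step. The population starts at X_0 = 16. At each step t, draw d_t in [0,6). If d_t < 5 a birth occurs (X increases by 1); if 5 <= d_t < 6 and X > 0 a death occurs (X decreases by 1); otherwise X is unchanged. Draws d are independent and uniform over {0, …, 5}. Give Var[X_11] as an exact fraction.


X can drop by at most 1 per step and X_0 = 16 > T = 11, so X_t >= 16 − t >= 5 > 0 for every t <= 11: the floor at 0 (the 'and X > 0' condition) never binds. Hence X_11 = X_0 + Σ_{t<11} Y_t with i.i.d. increments Y_t = y(d_t) ∈ {+1, −1, 0}.
Outcome values over d=0..5: [1, 1, 1, 1, 1, -1]
Σy = 4, Σy² = 6, M = 6
μ = 4/6 = 2/3,  σ² = 6/6 − (2/3)² = 5/9
Independent increments: Var[X_11] = 11·σ² = 11·(5/9) = 55/9

55/9


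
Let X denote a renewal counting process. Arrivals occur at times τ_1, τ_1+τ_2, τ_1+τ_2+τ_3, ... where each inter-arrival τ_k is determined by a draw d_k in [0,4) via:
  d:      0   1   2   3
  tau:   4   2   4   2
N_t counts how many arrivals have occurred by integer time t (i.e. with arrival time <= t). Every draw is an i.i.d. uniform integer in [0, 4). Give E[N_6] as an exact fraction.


15/8

Inter-arrival values over d=0..3: [4, 2, 4, 2]
Each d has probability 1/4, so the pmf of τ is: f(2) = 1/2, f(4) = 1/2
Renewal equation for m(n) = E[N_n]: condition on τ_1 = k (if k <= n, one arrival plus a fresh copy on the remaining n−k steps): m(n) = F(n) + Σ_{k<=n} f(k)·m(n−k), where F(n) = P(τ <= n) and m(0) = 0
m(1) = F(1) = 0
m(2) = F(2) = 1/2
m(3) = F(3) = 1/2
m(4) = F(4) + f(2)·m(2) = 1 + 1/2·1/2 = 5/4
m(5) = F(5) + f(2)·m(3) = 1 + 1/2·1/2 = 5/4
m(6) = F(6) + f(2)·m(4) + f(4)·m(2) = 1 + 1/2·5/4 + 1/2·1/2 = 15/8
E[N_6] = m(6) = 15/8


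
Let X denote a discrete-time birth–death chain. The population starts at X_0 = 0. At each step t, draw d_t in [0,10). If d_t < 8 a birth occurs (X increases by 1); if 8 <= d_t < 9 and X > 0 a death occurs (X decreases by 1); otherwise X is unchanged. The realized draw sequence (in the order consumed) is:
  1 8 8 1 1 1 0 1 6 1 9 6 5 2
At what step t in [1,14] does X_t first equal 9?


t=0: X=0, d=1 → birth, X_1=1
t=1: X=1, d=8 → death, X_2=0
t=2: X=0, d=8 → hold, X_3=0
t=3: X=0, d=1 → birth, X_4=1
t=4: X=1, d=1 → birth, X_5=2
t=5: X=2, d=1 → birth, X_6=3
t=6: X=3, d=0 → birth, X_7=4
t=7: X=4, d=1 → birth, X_8=5
t=8: X=5, d=6 → birth, X_9=6
t=9: X=6, d=1 → birth, X_10=7
t=10: X=7, d=9 → hold, X_11=7
t=11: X=7, d=6 → birth, X_12=8
t=12: X=8, d=5 → birth, X_13=9
t=13: X=9, d=2 → birth, X_14=10

13


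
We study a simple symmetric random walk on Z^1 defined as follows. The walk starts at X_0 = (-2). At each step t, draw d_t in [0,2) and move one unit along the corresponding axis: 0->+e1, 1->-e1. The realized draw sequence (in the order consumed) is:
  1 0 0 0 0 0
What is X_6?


(2)

t=0: X=(-2), d=1 → -e1, X_1=(-3)
t=1: X=(-3), d=0 → +e1, X_2=(-2)
t=2: X=(-2), d=0 → +e1, X_3=(-1)
t=3: X=(-1), d=0 → +e1, X_4=(0)
t=4: X=(0), d=0 → +e1, X_5=(1)
t=5: X=(1), d=0 → +e1, X_6=(2)


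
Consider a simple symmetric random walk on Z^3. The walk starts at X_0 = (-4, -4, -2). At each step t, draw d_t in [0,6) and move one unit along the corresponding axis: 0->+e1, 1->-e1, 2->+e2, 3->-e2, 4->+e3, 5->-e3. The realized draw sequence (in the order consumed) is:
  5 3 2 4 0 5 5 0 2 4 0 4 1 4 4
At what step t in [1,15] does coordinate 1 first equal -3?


5

t=0: X=(-4, -4, -2), d=5 → -e3, X_1=(-4, -4, -3)
t=1: X=(-4, -4, -3), d=3 → -e2, X_2=(-4, -5, -3)
t=2: X=(-4, -5, -3), d=2 → +e2, X_3=(-4, -4, -3)
t=3: X=(-4, -4, -3), d=4 → +e3, X_4=(-4, -4, -2)
t=4: X=(-4, -4, -2), d=0 → +e1, X_5=(-3, -4, -2)
t=5: X=(-3, -4, -2), d=5 → -e3, X_6=(-3, -4, -3)
t=6: X=(-3, -4, -3), d=5 → -e3, X_7=(-3, -4, -4)
t=7: X=(-3, -4, -4), d=0 → +e1, X_8=(-2, -4, -4)
t=8: X=(-2, -4, -4), d=2 → +e2, X_9=(-2, -3, -4)
t=9: X=(-2, -3, -4), d=4 → +e3, X_10=(-2, -3, -3)
t=10: X=(-2, -3, -3), d=0 → +e1, X_11=(-1, -3, -3)
t=11: X=(-1, -3, -3), d=4 → +e3, X_12=(-1, -3, -2)
t=12: X=(-1, -3, -2), d=1 → -e1, X_13=(-2, -3, -2)
t=13: X=(-2, -3, -2), d=4 → +e3, X_14=(-2, -3, -1)
t=14: X=(-2, -3, -1), d=4 → +e3, X_15=(-2, -3, 0)


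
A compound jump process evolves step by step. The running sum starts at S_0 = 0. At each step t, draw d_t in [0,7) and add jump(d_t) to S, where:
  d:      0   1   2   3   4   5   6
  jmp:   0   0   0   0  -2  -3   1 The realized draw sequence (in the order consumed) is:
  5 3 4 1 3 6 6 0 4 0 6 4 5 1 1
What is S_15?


-9

t=0: S=0, d=5, jump=-3, S_1=-3
t=1: S=-3, d=3, jump=0, S_2=-3
t=2: S=-3, d=4, jump=-2, S_3=-5
t=3: S=-5, d=1, jump=0, S_4=-5
t=4: S=-5, d=3, jump=0, S_5=-5
t=5: S=-5, d=6, jump=1, S_6=-4
t=6: S=-4, d=6, jump=1, S_7=-3
t=7: S=-3, d=0, jump=0, S_8=-3
t=8: S=-3, d=4, jump=-2, S_9=-5
t=9: S=-5, d=0, jump=0, S_10=-5
t=10: S=-5, d=6, jump=1, S_11=-4
t=11: S=-4, d=4, jump=-2, S_12=-6
t=12: S=-6, d=5, jump=-3, S_13=-9
t=13: S=-9, d=1, jump=0, S_14=-9
t=14: S=-9, d=1, jump=0, S_15=-9


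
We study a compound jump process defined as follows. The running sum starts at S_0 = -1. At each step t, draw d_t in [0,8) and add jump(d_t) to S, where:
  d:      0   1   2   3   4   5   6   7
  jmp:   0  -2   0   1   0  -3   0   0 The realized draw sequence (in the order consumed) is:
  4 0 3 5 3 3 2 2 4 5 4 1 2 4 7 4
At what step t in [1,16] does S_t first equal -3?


4

t=0: S=-1, d=4, jump=0, S_1=-1
t=1: S=-1, d=0, jump=0, S_2=-1
t=2: S=-1, d=3, jump=1, S_3=0
t=3: S=0, d=5, jump=-3, S_4=-3
t=4: S=-3, d=3, jump=1, S_5=-2
t=5: S=-2, d=3, jump=1, S_6=-1
t=6: S=-1, d=2, jump=0, S_7=-1
t=7: S=-1, d=2, jump=0, S_8=-1
t=8: S=-1, d=4, jump=0, S_9=-1
t=9: S=-1, d=5, jump=-3, S_10=-4
t=10: S=-4, d=4, jump=0, S_11=-4
t=11: S=-4, d=1, jump=-2, S_12=-6
t=12: S=-6, d=2, jump=0, S_13=-6
t=13: S=-6, d=4, jump=0, S_14=-6
t=14: S=-6, d=7, jump=0, S_15=-6
t=15: S=-6, d=4, jump=0, S_16=-6


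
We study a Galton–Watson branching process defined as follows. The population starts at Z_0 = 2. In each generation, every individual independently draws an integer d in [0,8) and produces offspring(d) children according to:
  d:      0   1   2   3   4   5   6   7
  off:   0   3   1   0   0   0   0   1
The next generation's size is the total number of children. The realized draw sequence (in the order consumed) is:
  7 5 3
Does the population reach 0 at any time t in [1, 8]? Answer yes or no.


yes

gen 0: Z_0=2, draws=[7, 5], offspring=[1, 0], Z_1=1
gen 1: Z_1=1, draws=[3], offspring=[0], Z_2=0
gen 2: Z_2=0, draws=[], offspring=[], Z_3=0
gen 3: Z_3=0, draws=[], offspring=[], Z_4=0
gen 4: Z_4=0, draws=[], offspring=[], Z_5=0
gen 5: Z_5=0, draws=[], offspring=[], Z_6=0
gen 6: Z_6=0, draws=[], offspring=[], Z_7=0
gen 7: Z_7=0, draws=[], offspring=[], Z_8=0


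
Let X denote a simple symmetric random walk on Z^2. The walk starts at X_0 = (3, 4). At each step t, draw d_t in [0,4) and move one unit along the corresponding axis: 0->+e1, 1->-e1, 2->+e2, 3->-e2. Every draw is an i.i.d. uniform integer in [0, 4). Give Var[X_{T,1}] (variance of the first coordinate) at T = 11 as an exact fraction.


11/2

Outcome values over d=0..3: [1, -1, 0, 0]
Σy = 0, Σy² = 2, M = 4
μ = 0/4 = 0,  σ² = 2/4 − (0)² = 1/2
Independent increments: Var[X_11] = 11·σ² = 11·(1/2) = 11/2


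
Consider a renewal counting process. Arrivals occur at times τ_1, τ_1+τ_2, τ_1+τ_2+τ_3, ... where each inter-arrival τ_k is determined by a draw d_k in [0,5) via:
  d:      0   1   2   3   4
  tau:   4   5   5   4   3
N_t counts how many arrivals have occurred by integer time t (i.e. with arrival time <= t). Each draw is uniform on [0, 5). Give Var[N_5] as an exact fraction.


Inter-arrival values over d=0..4: [4, 5, 5, 4, 3]
Each d has probability 1/5, so the pmf of τ is: f(3) = 1/5, f(4) = 2/5, f(5) = 2/5
Let p_n(j) = P(N_n = j), with p_0 = [1]. Condition on τ_1: p_n(0) = P(τ > n), and for j >= 1, p_n(j) = Σ_{k<=n} f(k)·p_{n−k}(j−1)
p_1 = [1]  (j = 0)
p_2 = [1]  (j = 0)
p_3 = [4/5, 1/5]  (j = 0..1)
p_4 = [2/5, 3/5]  (j = 0..1)
p_5 = [0, 1]  (j = 0..1)
E[N_5] = Σ j·p_5(j) = 1;  E[N_5²] = Σ j²·p_5(j) = 1
Var[N_5] = 1 − (1)² = 0

0


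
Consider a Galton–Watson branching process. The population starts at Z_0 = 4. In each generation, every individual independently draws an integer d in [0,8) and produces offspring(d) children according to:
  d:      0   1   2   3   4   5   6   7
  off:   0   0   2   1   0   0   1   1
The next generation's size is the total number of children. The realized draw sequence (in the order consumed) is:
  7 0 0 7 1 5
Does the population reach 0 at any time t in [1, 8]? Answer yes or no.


gen 0: Z_0=4, draws=[7, 0, 0, 7], offspring=[1, 0, 0, 1], Z_1=2
gen 1: Z_1=2, draws=[1, 5], offspring=[0, 0], Z_2=0
gen 2: Z_2=0, draws=[], offspring=[], Z_3=0
gen 3: Z_3=0, draws=[], offspring=[], Z_4=0
gen 4: Z_4=0, draws=[], offspring=[], Z_5=0
gen 5: Z_5=0, draws=[], offspring=[], Z_6=0
gen 6: Z_6=0, draws=[], offspring=[], Z_7=0
gen 7: Z_7=0, draws=[], offspring=[], Z_8=0

yes


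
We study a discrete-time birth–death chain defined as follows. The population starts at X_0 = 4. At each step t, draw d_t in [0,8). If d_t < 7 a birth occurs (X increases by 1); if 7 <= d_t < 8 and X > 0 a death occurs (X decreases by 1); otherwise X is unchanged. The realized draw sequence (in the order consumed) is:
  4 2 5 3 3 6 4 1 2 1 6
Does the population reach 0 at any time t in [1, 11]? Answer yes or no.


t=0: X=4, d=4 → birth, X_1=5
t=1: X=5, d=2 → birth, X_2=6
t=2: X=6, d=5 → birth, X_3=7
t=3: X=7, d=3 → birth, X_4=8
t=4: X=8, d=3 → birth, X_5=9
t=5: X=9, d=6 → birth, X_6=10
t=6: X=10, d=4 → birth, X_7=11
t=7: X=11, d=1 → birth, X_8=12
t=8: X=12, d=2 → birth, X_9=13
t=9: X=13, d=1 → birth, X_10=14
t=10: X=14, d=6 → birth, X_11=15

no


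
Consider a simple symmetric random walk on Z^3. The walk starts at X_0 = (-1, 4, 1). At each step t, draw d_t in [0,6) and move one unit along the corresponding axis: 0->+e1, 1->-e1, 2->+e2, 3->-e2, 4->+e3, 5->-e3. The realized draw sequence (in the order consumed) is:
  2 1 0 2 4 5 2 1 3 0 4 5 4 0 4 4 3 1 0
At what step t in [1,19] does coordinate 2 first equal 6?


t=0: X=(-1, 4, 1), d=2 → +e2, X_1=(-1, 5, 1)
t=1: X=(-1, 5, 1), d=1 → -e1, X_2=(-2, 5, 1)
t=2: X=(-2, 5, 1), d=0 → +e1, X_3=(-1, 5, 1)
t=3: X=(-1, 5, 1), d=2 → +e2, X_4=(-1, 6, 1)
t=4: X=(-1, 6, 1), d=4 → +e3, X_5=(-1, 6, 2)
t=5: X=(-1, 6, 2), d=5 → -e3, X_6=(-1, 6, 1)
t=6: X=(-1, 6, 1), d=2 → +e2, X_7=(-1, 7, 1)
t=7: X=(-1, 7, 1), d=1 → -e1, X_8=(-2, 7, 1)
t=8: X=(-2, 7, 1), d=3 → -e2, X_9=(-2, 6, 1)
t=9: X=(-2, 6, 1), d=0 → +e1, X_10=(-1, 6, 1)
t=10: X=(-1, 6, 1), d=4 → +e3, X_11=(-1, 6, 2)
t=11: X=(-1, 6, 2), d=5 → -e3, X_12=(-1, 6, 1)
t=12: X=(-1, 6, 1), d=4 → +e3, X_13=(-1, 6, 2)
t=13: X=(-1, 6, 2), d=0 → +e1, X_14=(0, 6, 2)
t=14: X=(0, 6, 2), d=4 → +e3, X_15=(0, 6, 3)
t=15: X=(0, 6, 3), d=4 → +e3, X_16=(0, 6, 4)
t=16: X=(0, 6, 4), d=3 → -e2, X_17=(0, 5, 4)
t=17: X=(0, 5, 4), d=1 → -e1, X_18=(-1, 5, 4)
t=18: X=(-1, 5, 4), d=0 → +e1, X_19=(0, 5, 4)

4


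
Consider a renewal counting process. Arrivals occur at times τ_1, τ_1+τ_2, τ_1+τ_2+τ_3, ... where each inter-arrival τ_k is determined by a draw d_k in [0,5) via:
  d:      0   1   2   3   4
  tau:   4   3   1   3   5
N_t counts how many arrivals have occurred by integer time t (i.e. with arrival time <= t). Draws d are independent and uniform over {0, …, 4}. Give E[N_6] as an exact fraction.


25231/15625

Inter-arrival values over d=0..4: [4, 3, 1, 3, 5]
Each d has probability 1/5, so the pmf of τ is: f(1) = 1/5, f(3) = 2/5, f(4) = 1/5, f(5) = 1/5
Renewal equation for m(n) = E[N_n]: condition on τ_1 = k (if k <= n, one arrival plus a fresh copy on the remaining n−k steps): m(n) = F(n) + Σ_{k<=n} f(k)·m(n−k), where F(n) = P(τ <= n) and m(0) = 0
m(1) = F(1) = 1/5
m(2) = F(2) + f(1)·m(1) = 1/5 + 1/5·1/5 = 6/25
m(3) = F(3) + f(1)·m(2) = 3/5 + 1/5·6/25 = 81/125
m(4) = F(4) + f(1)·m(3) + f(3)·m(1) = 4/5 + 1/5·81/125 + 2/5·1/5 = 631/625
m(5) = F(5) + f(1)·m(4) + f(3)·m(2) + f(4)·m(1) = 1 + 1/5·631/625 + 2/5·6/25 + 1/5·1/5 = 4181/3125
m(6) = F(6) + f(1)·m(5) + f(3)·m(3) + f(4)·m(2) + f(5)·m(1) = 1 + 1/5·4181/3125 + 2/5·81/125 + 1/5·6/25 + 1/5·1/5 = 25231/15625
E[N_6] = m(6) = 25231/15625


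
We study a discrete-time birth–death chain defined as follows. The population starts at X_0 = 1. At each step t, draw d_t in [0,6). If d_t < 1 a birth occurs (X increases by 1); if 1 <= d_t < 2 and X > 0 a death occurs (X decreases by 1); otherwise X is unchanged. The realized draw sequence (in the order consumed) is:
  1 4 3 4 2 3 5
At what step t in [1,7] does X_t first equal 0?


t=0: X=1, d=1 → death, X_1=0
t=1: X=0, d=4 → hold, X_2=0
t=2: X=0, d=3 → hold, X_3=0
t=3: X=0, d=4 → hold, X_4=0
t=4: X=0, d=2 → hold, X_5=0
t=5: X=0, d=3 → hold, X_6=0
t=6: X=0, d=5 → hold, X_7=0

1


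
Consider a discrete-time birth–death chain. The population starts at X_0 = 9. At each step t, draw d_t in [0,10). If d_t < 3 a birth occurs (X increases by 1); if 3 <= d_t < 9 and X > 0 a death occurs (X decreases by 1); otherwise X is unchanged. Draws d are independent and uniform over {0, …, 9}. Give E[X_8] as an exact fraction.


X can drop by at most 1 per step and X_0 = 9 > T = 8, so X_t >= 9 − t >= 1 > 0 for every t <= 8: the floor at 0 (the 'and X > 0' condition) never binds. Hence X_8 = X_0 + Σ_{t<8} Y_t with i.i.d. increments Y_t = y(d_t) ∈ {+1, −1, 0}.
Outcome values over d=0..9: [1, 1, 1, -1, -1, -1, -1, -1, -1, 0]
Σy = -3, Σy² = 9, M = 10
μ = -3/10 = -3/10,  σ² = 9/10 − (-3/10)² = 81/100
E[X_8] = 9 + 8·(-3/10) = 33/5

33/5


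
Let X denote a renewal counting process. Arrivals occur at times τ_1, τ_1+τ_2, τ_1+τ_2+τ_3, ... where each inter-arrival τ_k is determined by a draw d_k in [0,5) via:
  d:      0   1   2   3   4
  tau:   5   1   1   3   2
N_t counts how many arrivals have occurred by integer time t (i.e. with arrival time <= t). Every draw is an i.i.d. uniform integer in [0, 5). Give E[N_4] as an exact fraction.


Inter-arrival values over d=0..4: [5, 1, 1, 3, 2]
Each d has probability 1/5, so the pmf of τ is: f(1) = 2/5, f(2) = 1/5, f(3) = 1/5, f(5) = 1/5
Renewal equation for m(n) = E[N_n]: condition on τ_1 = k (if k <= n, one arrival plus a fresh copy on the remaining n−k steps): m(n) = F(n) + Σ_{k<=n} f(k)·m(n−k), where F(n) = P(τ <= n) and m(0) = 0
m(1) = F(1) = 2/5
m(2) = F(2) + f(1)·m(1) = 3/5 + 2/5·2/5 = 19/25
m(3) = F(3) + f(1)·m(2) + f(2)·m(1) = 4/5 + 2/5·19/25 + 1/5·2/5 = 148/125
m(4) = F(4) + f(1)·m(3) + f(2)·m(2) + f(3)·m(1) = 4/5 + 2/5·148/125 + 1/5·19/25 + 1/5·2/5 = 941/625
E[N_4] = m(4) = 941/625

941/625


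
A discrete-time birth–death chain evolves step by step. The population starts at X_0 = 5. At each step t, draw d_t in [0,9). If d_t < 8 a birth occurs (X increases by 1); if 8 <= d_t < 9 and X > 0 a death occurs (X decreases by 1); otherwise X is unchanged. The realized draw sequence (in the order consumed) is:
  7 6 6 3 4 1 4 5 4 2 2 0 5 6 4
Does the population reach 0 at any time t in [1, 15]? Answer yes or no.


no

t=0: X=5, d=7 → birth, X_1=6
t=1: X=6, d=6 → birth, X_2=7
t=2: X=7, d=6 → birth, X_3=8
t=3: X=8, d=3 → birth, X_4=9
t=4: X=9, d=4 → birth, X_5=10
t=5: X=10, d=1 → birth, X_6=11
t=6: X=11, d=4 → birth, X_7=12
t=7: X=12, d=5 → birth, X_8=13
t=8: X=13, d=4 → birth, X_9=14
t=9: X=14, d=2 → birth, X_10=15
t=10: X=15, d=2 → birth, X_11=16
t=11: X=16, d=0 → birth, X_12=17
t=12: X=17, d=5 → birth, X_13=18
t=13: X=18, d=6 → birth, X_14=19
t=14: X=19, d=4 → birth, X_15=20


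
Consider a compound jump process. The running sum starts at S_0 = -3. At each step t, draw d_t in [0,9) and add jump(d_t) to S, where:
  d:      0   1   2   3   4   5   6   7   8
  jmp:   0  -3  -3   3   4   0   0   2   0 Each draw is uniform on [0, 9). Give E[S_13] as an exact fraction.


Outcome values over d=0..8: [0, -3, -3, 3, 4, 0, 0, 2, 0]
Σy = 3, Σy² = 47, M = 9
μ = 3/9 = 1/3,  σ² = 47/9 − (1/3)² = 46/9
E[S_13] = -3 + 13·(1/3) = 4/3

4/3


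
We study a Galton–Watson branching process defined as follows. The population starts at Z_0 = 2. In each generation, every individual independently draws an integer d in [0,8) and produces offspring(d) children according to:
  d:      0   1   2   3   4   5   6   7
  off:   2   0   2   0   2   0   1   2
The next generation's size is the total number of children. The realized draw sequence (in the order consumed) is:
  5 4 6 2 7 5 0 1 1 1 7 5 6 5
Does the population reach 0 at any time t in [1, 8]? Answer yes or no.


yes

gen 0: Z_0=2, draws=[5, 4], offspring=[0, 2], Z_1=2
gen 1: Z_1=2, draws=[6, 2], offspring=[1, 2], Z_2=3
gen 2: Z_2=3, draws=[7, 5, 0], offspring=[2, 0, 2], Z_3=4
gen 3: Z_3=4, draws=[1, 1, 1, 7], offspring=[0, 0, 0, 2], Z_4=2
gen 4: Z_4=2, draws=[5, 6], offspring=[0, 1], Z_5=1
gen 5: Z_5=1, draws=[5], offspring=[0], Z_6=0
gen 6: Z_6=0, draws=[], offspring=[], Z_7=0
gen 7: Z_7=0, draws=[], offspring=[], Z_8=0


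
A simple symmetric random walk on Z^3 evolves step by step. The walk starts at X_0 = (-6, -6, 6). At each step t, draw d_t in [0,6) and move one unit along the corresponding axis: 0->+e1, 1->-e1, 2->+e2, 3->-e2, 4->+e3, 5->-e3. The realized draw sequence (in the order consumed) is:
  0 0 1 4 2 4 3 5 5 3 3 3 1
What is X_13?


t=0: X=(-6, -6, 6), d=0 → +e1, X_1=(-5, -6, 6)
t=1: X=(-5, -6, 6), d=0 → +e1, X_2=(-4, -6, 6)
t=2: X=(-4, -6, 6), d=1 → -e1, X_3=(-5, -6, 6)
t=3: X=(-5, -6, 6), d=4 → +e3, X_4=(-5, -6, 7)
t=4: X=(-5, -6, 7), d=2 → +e2, X_5=(-5, -5, 7)
t=5: X=(-5, -5, 7), d=4 → +e3, X_6=(-5, -5, 8)
t=6: X=(-5, -5, 8), d=3 → -e2, X_7=(-5, -6, 8)
t=7: X=(-5, -6, 8), d=5 → -e3, X_8=(-5, -6, 7)
t=8: X=(-5, -6, 7), d=5 → -e3, X_9=(-5, -6, 6)
t=9: X=(-5, -6, 6), d=3 → -e2, X_10=(-5, -7, 6)
t=10: X=(-5, -7, 6), d=3 → -e2, X_11=(-5, -8, 6)
t=11: X=(-5, -8, 6), d=3 → -e2, X_12=(-5, -9, 6)
t=12: X=(-5, -9, 6), d=1 → -e1, X_13=(-6, -9, 6)

(-6, -9, 6)


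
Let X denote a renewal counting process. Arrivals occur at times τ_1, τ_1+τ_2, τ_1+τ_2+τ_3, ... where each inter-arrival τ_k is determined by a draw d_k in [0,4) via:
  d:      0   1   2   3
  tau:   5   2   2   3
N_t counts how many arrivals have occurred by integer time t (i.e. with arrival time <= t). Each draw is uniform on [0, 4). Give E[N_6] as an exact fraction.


Inter-arrival values over d=0..3: [5, 2, 2, 3]
Each d has probability 1/4, so the pmf of τ is: f(2) = 1/2, f(3) = 1/4, f(5) = 1/4
Renewal equation for m(n) = E[N_n]: condition on τ_1 = k (if k <= n, one arrival plus a fresh copy on the remaining n−k steps): m(n) = F(n) + Σ_{k<=n} f(k)·m(n−k), where F(n) = P(τ <= n) and m(0) = 0
m(1) = F(1) = 0
m(2) = F(2) = 1/2
m(3) = F(3) = 3/4
m(4) = F(4) + f(2)·m(2) = 3/4 + 1/2·1/2 = 1
m(5) = F(5) + f(2)·m(3) + f(3)·m(2) = 1 + 1/2·3/4 + 1/4·1/2 = 3/2
m(6) = F(6) + f(2)·m(4) + f(3)·m(3) = 1 + 1/2·1 + 1/4·3/4 = 27/16
E[N_6] = m(6) = 27/16

27/16


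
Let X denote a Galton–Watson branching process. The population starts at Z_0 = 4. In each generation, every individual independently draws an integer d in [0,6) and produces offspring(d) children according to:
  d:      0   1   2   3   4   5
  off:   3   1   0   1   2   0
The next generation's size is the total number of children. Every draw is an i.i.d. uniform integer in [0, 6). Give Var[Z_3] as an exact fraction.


255143/11664

Outcome values over d=0..5: [3, 1, 0, 1, 2, 0]
Σy = 7, Σy² = 15, M = 6
μ = 7/6 = 7/6,  σ² = 15/6 − (7/6)² = 41/36
V_0 = 0, E_0 = 4
V_1 = 41/36·E_0 + (7/6)²·V_0 = 41/9;  E_1 = 14/3
V_2 = 41/36·E_1 + (7/6)²·V_1 = 3731/324;  E_2 = 49/9
V_3 = 41/36·E_2 + (7/6)²·V_2 = 255143/11664;  E_3 = 343/54


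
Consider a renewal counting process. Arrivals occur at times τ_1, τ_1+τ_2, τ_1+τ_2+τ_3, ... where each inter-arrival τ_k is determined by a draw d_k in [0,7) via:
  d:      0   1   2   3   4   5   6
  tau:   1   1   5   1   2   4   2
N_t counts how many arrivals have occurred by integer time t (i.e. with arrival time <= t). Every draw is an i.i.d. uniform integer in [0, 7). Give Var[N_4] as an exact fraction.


6480374/5764801

Inter-arrival values over d=0..6: [1, 1, 5, 1, 2, 4, 2]
Each d has probability 1/7, so the pmf of τ is: f(1) = 3/7, f(2) = 2/7, f(4) = 1/7, f(5) = 1/7
Let p_n(j) = P(N_n = j), with p_0 = [1]. Condition on τ_1: p_n(0) = P(τ > n), and for j >= 1, p_n(j) = Σ_{k<=n} f(k)·p_{n−k}(j−1)
p_1 = [4/7, 3/7]  (j = 0..1)
p_2 = [2/7, 26/49, 9/49]  (j = 0..2)
p_3 = [2/7, 2/7, 120/343, 27/343]  (j = 0..3)
p_4 = [1/7, 17/49, 94/343, 486/2401, 81/2401]  (j = 0..4)
E[N_4] = Σ j·p_4(j) = 3931/2401;  E[N_4²] = Σ j²·p_4(j) = 1305/343
Var[N_4] = 1305/343 − (3931/2401)² = 6480374/5764801


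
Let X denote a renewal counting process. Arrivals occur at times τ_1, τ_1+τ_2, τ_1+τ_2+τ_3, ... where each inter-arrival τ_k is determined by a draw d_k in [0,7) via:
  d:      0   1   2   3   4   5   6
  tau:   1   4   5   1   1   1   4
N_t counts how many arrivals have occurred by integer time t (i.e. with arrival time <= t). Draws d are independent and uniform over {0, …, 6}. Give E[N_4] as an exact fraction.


Inter-arrival values over d=0..6: [1, 4, 5, 1, 1, 1, 4]
Each d has probability 1/7, so the pmf of τ is: f(1) = 4/7, f(4) = 2/7, f(5) = 1/7
Renewal equation for m(n) = E[N_n]: condition on τ_1 = k (if k <= n, one arrival plus a fresh copy on the remaining n−k steps): m(n) = F(n) + Σ_{k<=n} f(k)·m(n−k), where F(n) = P(τ <= n) and m(0) = 0
m(1) = F(1) = 4/7
m(2) = F(2) + f(1)·m(1) = 4/7 + 4/7·4/7 = 44/49
m(3) = F(3) + f(1)·m(2) = 4/7 + 4/7·44/49 = 372/343
m(4) = F(4) + f(1)·m(3) = 6/7 + 4/7·372/343 = 3546/2401
E[N_4] = m(4) = 3546/2401

3546/2401
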